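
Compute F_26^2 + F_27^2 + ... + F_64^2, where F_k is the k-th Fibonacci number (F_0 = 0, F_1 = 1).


There is a standard identity sum_{k=0}^{N} F_k^2 = F_N * F_{N+1} (proved inductively from the telescoping relation F_k^2 = F_k F_{k+1} - F_{k-1} F_k). Then
sum_{k=26}^{64} F_k^2 = F_64 F_65 - F_25 F_26.
Computing: F_64 = 10610209857723, F_65 = 17167680177565, F_25 = 75025, F_26 = 121393.
Sum = 10610209857723 * 17167680177565 - 75025 * 121393 = 182152689454235896919074670.

182152689454235896919074670


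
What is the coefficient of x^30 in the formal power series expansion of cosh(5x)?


The Maclaurin series is cosh(t) = sum_{m>=0} t^(2m) / (2m)!, so substituting t = 5x, only even powers of x are nonzero, with coefficient of x^(2m) equal to 5^(2m) / (2m)!.
For x^30 the coefficient is 5^30/30! = 931322574615478515625/265252859812191058636308480000000 = 11920928955078125/3395236605596045550544748544.

11920928955078125/3395236605596045550544748544


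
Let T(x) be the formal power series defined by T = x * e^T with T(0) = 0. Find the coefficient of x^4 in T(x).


Apply the Lagrange inversion formula: if T = x * phi(T) with phi(t) = e^t, then
[x^n] T = (1/n) [t^(n-1)] phi(t)^n = (1/n) [t^(n-1)] e^(n t) = (1/n) * n^(n-1) / (n-1)! = n^(n-1) / n!.
When c = 1 this is the Cayley count of rooted labeled trees on n vertices, divided by n!.
For n = 4: 4^3 / 4! = 64/24 = 8/3.

8/3


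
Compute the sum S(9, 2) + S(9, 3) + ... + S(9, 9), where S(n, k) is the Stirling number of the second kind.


By definition, S(n, k) counts partitions of an n-set into exactly k nonempty blocks.
Computing row n = 9 for k = 2..9:
S(9, k): 255, 3025, 7770, 6951, 2646, 462, 36, 1
Sum = 21146.

21146


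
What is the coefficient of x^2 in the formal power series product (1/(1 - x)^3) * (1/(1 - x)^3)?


Combine the factors: (1/(1 - x)^3) * (1/(1 - x)^3) = 1/(1 - x)^6.
Then use 1/(1 - x)^r = sum_{k>=0} C(k + r - 1, r - 1) x^k with r = 6 and k = 2:
C(7, 5) = 21.

21


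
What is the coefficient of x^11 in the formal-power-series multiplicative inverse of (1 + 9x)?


The inverse is 1/(1 + 9x). Apply the geometric identity 1/(1 - y) = sum_{k>=0} y^k with y = -9x:
1/(1 + 9x) = sum_{k>=0} (-9)^k x^k.
So the coefficient of x^11 is (-9)^11 = -31381059609.

-31381059609


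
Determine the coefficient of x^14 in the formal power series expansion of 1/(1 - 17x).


The geometric series identity gives 1/(1 - c x) = sum_{k>=0} c^k x^k, so the coefficient of x^k is c^k.
Here c = 17 and k = 14.
Computing: 17^14 = 168377826559400929

168377826559400929


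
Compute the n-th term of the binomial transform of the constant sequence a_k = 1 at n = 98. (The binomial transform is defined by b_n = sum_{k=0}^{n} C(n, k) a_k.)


With a_k = 1 for all k, b_n = sum_{k=0}^{n} C(n, k) = 2^n by the binomial theorem.
For n = 98: 2^98 = 316912650057057350374175801344.

316912650057057350374175801344


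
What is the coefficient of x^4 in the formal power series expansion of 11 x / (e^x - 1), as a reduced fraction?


The exponential generating function for Bernoulli numbers is
x / (e^x - 1) = sum_{k>=0} B_k x^k / k!.
So the coefficient of x^4 in 11 x / (e^x - 1) is 11 B_4 / 4!.
Computing: B_4 = -1/30, 4! = 24, giving
11 * -1/30 / 24 = -11/720.

-11/720


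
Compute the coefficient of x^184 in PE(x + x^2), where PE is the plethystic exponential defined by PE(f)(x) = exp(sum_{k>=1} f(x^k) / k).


With f(x) = x + x^2, the exponent is sum_{k>=1} (x^k + x^(2k)) / k = -ln(1 - x) - ln(1 - x^2). Exponentiating:
PE(x + x^2) = 1 / ((1 - x)(1 - x^2)).
This is the generating function for partitions of n into parts of size 1 or 2. The number of 2's can be any j in 0..92, and the rest are 1's, so
[x^184] = floor(184/2) + 1 = 93.

93


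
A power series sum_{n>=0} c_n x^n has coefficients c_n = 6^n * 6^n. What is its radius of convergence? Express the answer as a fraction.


By the root test (Cauchy-Hadamard), the radius is R = 1 / limsup_n |c_n|^(1/n).
Here |c_n|^(1/n) = (6^n * 6^n)^(1/n) = 6 * 6 = 36 for all n.
So R = 1/36 = 1/36.

1/36


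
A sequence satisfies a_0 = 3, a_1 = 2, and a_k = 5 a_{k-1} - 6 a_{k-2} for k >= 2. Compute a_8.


The characteristic equation is t^2 - 5 t + 6 = 0, with roots r_1 = 3 and r_2 = 2 (so c_1 = r_1 + r_2, c_2 = -r_1 r_2 as required).
One can use the closed form a_n = A r_1^n + B r_2^n, but direct iteration is more reliable:
a_0 = 3, a_1 = 2, a_2 = -8, a_3 = -52, a_4 = -212, a_5 = -748, a_6 = -2468, a_7 = -7852, a_8 = -24452.
So a_8 = -24452.

-24452


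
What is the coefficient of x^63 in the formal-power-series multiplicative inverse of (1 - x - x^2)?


Let the inverse be f(x) = sum_{k>=0} a_k x^k. From f(x) * (1 - x - x^2) = 1 and matching coefficients:
 x^0: a_0 = 1.
 x^1: a_1 - a_0 = 0, so a_1 = 1.
 x^k (k >= 2): a_k - a_{k-1} - a_{k-2} = 0, i.e. a_k = a_{k-1} + a_{k-2}.
This is the Fibonacci-type recurrence shifted so that a_0 = a_1 = 1.
Iterating: a_0=1, a_1=1, a_2=2, a_3=3, a_4=5, a_5=8, a_6=13, a_7=21, a_8=34, a_9=55, ...
a_63 = 10610209857723.

10610209857723


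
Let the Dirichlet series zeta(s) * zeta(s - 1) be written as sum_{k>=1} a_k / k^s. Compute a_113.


Convolution gives a_k = sum_{d | k} d * 1 = sum_{d | k} d = sigma(k), the sum of positive divisors of k.
For k = 113, the divisors are 1, 113, so
sigma(113) = 1 + 113 = 114.

114


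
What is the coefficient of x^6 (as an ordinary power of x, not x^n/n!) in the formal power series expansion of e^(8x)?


The exponential series is e^y = sum_{k>=0} y^k / k!. Substituting y = 8x gives
e^(8x) = sum_{k>=0} 8^k x^k / k!.
So the coefficient of x^n is a^n/n! with a = 8, n = 6:
8^6 / 6! = 262144/720 = 16384/45

16384/45


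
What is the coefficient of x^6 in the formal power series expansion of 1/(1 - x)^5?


The expansion 1/(1 - x)^r = sum_{k>=0} C(k + r - 1, r - 1) x^k follows from the multiset / negative-binomial theorem (or from repeated differentiation of the geometric series).
For r = 5 and k = 6:
C(10, 4) = 3628800 / (24 * 720) = 210.

210


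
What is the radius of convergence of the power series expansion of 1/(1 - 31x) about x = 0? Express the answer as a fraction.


Expanding 1/(1 - 31x) = sum_{k>=0} 31^k x^k, the series converges when |31x| < 1, i.e., |x| < 1/31.
So the radius of convergence is 1/31 = 1/31.

1/31


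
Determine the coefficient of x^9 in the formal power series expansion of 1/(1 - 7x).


The geometric series identity gives 1/(1 - c x) = sum_{k>=0} c^k x^k, so the coefficient of x^k is c^k.
Here c = 7 and k = 9.
Computing: 7^9 = 40353607

40353607


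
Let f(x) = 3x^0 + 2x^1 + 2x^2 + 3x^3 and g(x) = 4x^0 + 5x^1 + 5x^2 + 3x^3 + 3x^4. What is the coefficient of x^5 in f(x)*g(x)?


Cauchy product at x^5:
2*3 + 2*3 + 3*5
= 27

27


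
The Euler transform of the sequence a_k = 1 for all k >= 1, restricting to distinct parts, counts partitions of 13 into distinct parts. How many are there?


Partitions of 13 into distinct parts can be computed via generating function.
Product (1+x)(1+x^2)(1+x^3)...
The coefficient of x^13 = 18

18


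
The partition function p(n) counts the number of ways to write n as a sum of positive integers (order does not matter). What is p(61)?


Using the generating function prod_{k>=1} 1/(1-x^k), we compute p(61).
By dynamic programming over parts 1 through 61:
p(61) = 1121505

1121505


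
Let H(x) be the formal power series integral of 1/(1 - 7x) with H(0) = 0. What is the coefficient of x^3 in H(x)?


1/(1 - 7x) = sum_{k>=0} 7^k x^k. Integrating termwise with H(0) = 0:
H(x) = sum_{k>=0} 7^k x^(k+1) / (k+1) = sum_{m>=1} 7^(m-1) x^m / m.
For m = 3: 7^2/3 = 49/3 = 49/3.

49/3


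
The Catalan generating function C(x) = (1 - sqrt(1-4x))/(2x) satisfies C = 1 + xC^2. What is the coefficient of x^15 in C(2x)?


Substituting x -> 2x scales the n-th coefficient by 2^n, so [x^15] C(2x) = 2^15 * C_15.
C_15 = C(2*15, 15)/(16) = 155117520/16 = 9694845.
So 2^15 * 9694845 = 32768 * 9694845 = 317680680960.

317680680960


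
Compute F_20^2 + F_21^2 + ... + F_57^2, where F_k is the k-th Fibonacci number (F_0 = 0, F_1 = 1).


There is a standard identity sum_{k=0}^{N} F_k^2 = F_N * F_{N+1} (proved inductively from the telescoping relation F_k^2 = F_k F_{k+1} - F_{k-1} F_k). Then
sum_{k=20}^{57} F_k^2 = F_57 F_58 - F_19 F_20.
Computing: F_57 = 365435296162, F_58 = 591286729879, F_19 = 4181, F_20 = 6765.
Sum = 365435296162 * 591286729879 - 4181 * 6765 = 216077041249992831139933.

216077041249992831139933


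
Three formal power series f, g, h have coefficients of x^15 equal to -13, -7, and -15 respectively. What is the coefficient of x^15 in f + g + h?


Series addition is componentwise:
-13 + -7 + -15
= -35

-35


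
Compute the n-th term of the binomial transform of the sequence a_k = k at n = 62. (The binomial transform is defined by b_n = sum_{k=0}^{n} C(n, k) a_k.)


With a_k = k, b_n = sum_{k=0}^{n} C(n, k) k. Using k * C(n, k) = n * C(n-1, k-1) gives b_n = n * sum_{k>=1} C(n-1, k-1) = n * 2^(n-1).
For n = 62: 62 * 2^61 = 62 * 2305843009213693952 = 142962266571249025024.

142962266571249025024


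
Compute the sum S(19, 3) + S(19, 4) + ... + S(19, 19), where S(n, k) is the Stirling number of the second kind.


By definition, S(n, k) counts partitions of an n-set into exactly k nonempty blocks.
Computing row n = 19 for k = 3..19:
S(19, k): 193448101, 11259666950, 147589284710, 693081601779, 1492924634839, 1709751003480, 1144614626805, 477297033785, 129413217791, 23466951300, 2892439160, 243577530, 13916778, 527136, 12597, 171, 1
Sum = 5832741942913.

5832741942913


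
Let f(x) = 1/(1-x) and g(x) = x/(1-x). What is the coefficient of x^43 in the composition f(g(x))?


First simplify the composition: f(g(x)) = 1/(1 - x/(1-x)) = (1-x)/((1-x) - x) = (1-x)/(1-2x).
Now extract the coefficient. Write (1-x)/(1-2x) = 1/(1-2x) - x/(1-2x).
The coefficient of x^n in 1/(1-2x) is 2^n, and in x/(1-2x) is 2^(n-1) (for n >= 1).
So the coefficient of x^43 is 2^43 - 2^42 = 8796093022208 - 4398046511104 = 4398046511104.

4398046511104


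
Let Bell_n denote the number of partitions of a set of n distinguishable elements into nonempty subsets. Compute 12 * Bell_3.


Bell_3 can be computed from the Bell triangle or from Dobinski's identity Bell_n = (1/e) * sum_{k>=0} k^n / k!.
Computing Bell_3 = 5.
Then 12 * 5 = 60.

60


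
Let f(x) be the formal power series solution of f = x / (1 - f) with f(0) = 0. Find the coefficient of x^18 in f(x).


Apply Lagrange inversion: f = x * phi(f) with phi(t) = 1/(1 - t), so
[x^n] f = (1/n) [t^(n-1)] phi(t)^n = (1/n) [t^(n-1)] (1 - t)^(-n) = (1/n) C(2n - 2, n - 1) = C_{n-1}.
For n = 18: C_17 = C(34, 17) / 18 = 2333606220/18 = 129644790 = 129644790.

129644790


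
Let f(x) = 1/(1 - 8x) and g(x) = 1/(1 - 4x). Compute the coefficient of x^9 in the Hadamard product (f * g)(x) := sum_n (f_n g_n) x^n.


f has coefficients f_k = 8^k and g has coefficients g_k = 4^k, so the Hadamard product has coefficient (f*g)_k = 8^k * 4^k = 32^k.
For k = 9: 32^9 = 35184372088832.

35184372088832


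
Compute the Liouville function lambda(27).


The Liouville function is lambda(k) = (-1)^Omega(k), where Omega(k) counts the prime factors of k with multiplicity.
Factoring: 27 = 3 * 3 * 3, so Omega(27) = 3.
lambda(27) = (-1)^3 = -1.

-1


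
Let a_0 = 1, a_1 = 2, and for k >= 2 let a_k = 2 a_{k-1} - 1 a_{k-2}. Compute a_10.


Iterating the recurrence forward:
a_0 = 1
a_1 = 2
a_2 = 2*2 - 1*1 = 3
a_3 = 2*3 - 1*2 = 4
a_4 = 2*4 - 1*3 = 5
a_5 = 2*5 - 1*4 = 6
a_6 = 2*6 - 1*5 = 7
a_7 = 2*7 - 1*6 = 8
a_8 = 2*8 - 1*7 = 9
a_9 = 2*9 - 1*8 = 10
a_10 = 2*10 - 1*9 = 11
So a_10 = 11.

11


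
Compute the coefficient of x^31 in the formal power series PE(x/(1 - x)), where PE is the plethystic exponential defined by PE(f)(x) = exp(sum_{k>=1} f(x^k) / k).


For f(x) = x/(1 - x) we have
sum_{k>=1} f(x^k) / k = sum_{k>=1} (1/k) * x^k / (1 - x^k) = sum_{k, m >= 1} x^(k m) / k,
which after exponentiating simplifies to
PE(x/(1 - x)) = prod_{k>=1} 1 / (1 - x^k).
This is the generating function for the partition function p(n), so the coefficient of x^31 is p(31).
Computing p(31) by dynamic programming over parts 1, 2, ..., 31: p(31) = 6842.

6842


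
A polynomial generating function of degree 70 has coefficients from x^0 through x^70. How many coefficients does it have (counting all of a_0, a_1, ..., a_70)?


A polynomial of degree 70 takes the form a_0 + a_1 x + ... + a_70 x^70.
The number of coefficients is 70 + 1 = 71.

71


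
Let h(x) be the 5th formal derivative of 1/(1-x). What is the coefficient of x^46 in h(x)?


Differentiating 5 times: d^5/dx^5 [1/(1-x)] = 5!/(1-x)^6.
The expansion 1/(1-x)^6 = sum_{k>=0} C(k+5, 5) x^k, so the coefficient of x^n in 5!/(1-x)^6 is 5! * C(n+5, 5).
For n = 46: 120 * C(51, 5) = 120 * 2349060 = 281887200

281887200


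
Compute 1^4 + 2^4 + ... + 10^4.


This power sum has a closed form given by Faulhaber's formula
sum_{k=1}^{m} k^p = (1 / (p + 1)) * sum_{j=0}^{p} C(p + 1, j) B_j m^(p + 1 - j),
but for small m direct computation is fastest:
1 + 16 + 81 + 256 + 625 + 1296 + 2401 + 4096 + 6561 + 10000 = 25333.

25333


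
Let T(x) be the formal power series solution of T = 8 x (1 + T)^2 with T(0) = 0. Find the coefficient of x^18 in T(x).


Apply the Lagrange inversion formula: if T = 8 x * phi(T) with phi(t) = (1 + t)^2, then [x^n] T = 8^n * (1/n) [t^(n-1)] phi(t)^n = 8^n * (1/n) [t^(n-1)] (1 + t)^(2n) = 8^n * (1/n) C(2n, n-1).
Using the identity C(2n, n-1) = C(2n, n) * n / (n+1), the unscaled factor equals C(2n, n) / (n+1) = C_n, the n-th Catalan number.
For n = 18: C_18 = C(36, 18) / 19 = 9075135300/19 = 477638700.
With the 8^18 = 18014398509481984 factor, the coefficient is 18014398509481984 * 477638700 = 8604373885350912511180800.

8604373885350912511180800


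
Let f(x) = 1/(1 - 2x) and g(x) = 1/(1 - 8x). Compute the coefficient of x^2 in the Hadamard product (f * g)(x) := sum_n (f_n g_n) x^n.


f has coefficients f_k = 2^k and g has coefficients g_k = 8^k, so the Hadamard product has coefficient (f*g)_k = 2^k * 8^k = 16^k.
For k = 2: 16^2 = 256.

256


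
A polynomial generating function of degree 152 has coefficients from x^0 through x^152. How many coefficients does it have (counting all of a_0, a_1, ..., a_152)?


A polynomial of degree 152 takes the form a_0 + a_1 x + ... + a_152 x^152.
The number of coefficients is 152 + 1 = 153.

153


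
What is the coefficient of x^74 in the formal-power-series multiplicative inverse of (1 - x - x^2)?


Let the inverse be f(x) = sum_{k>=0} a_k x^k. From f(x) * (1 - x - x^2) = 1 and matching coefficients:
 x^0: a_0 = 1.
 x^1: a_1 - a_0 = 0, so a_1 = 1.
 x^k (k >= 2): a_k - a_{k-1} - a_{k-2} = 0, i.e. a_k = a_{k-1} + a_{k-2}.
This is the Fibonacci-type recurrence shifted so that a_0 = a_1 = 1.
Iterating: a_0=1, a_1=1, a_2=2, a_3=3, a_4=5, a_5=8, a_6=13, a_7=21, a_8=34, a_9=55, ...
a_74 = 2111485077978050.

2111485077978050


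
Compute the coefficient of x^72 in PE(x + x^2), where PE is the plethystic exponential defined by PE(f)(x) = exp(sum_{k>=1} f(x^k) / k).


With f(x) = x + x^2, the exponent is sum_{k>=1} (x^k + x^(2k)) / k = -ln(1 - x) - ln(1 - x^2). Exponentiating:
PE(x + x^2) = 1 / ((1 - x)(1 - x^2)).
This is the generating function for partitions of n into parts of size 1 or 2. The number of 2's can be any j in 0..36, and the rest are 1's, so
[x^72] = floor(72/2) + 1 = 37.

37


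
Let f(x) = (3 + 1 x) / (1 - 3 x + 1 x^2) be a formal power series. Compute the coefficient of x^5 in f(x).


Write f(x) = sum_{k>=0} a_k x^k. Multiplying both sides by 1 - 3 x + 1 x^2 gives
(1 - 3 x + 1 x^2) sum_{k>=0} a_k x^k = 3 + 1 x.
Matching coefficients:
 x^0: a_0 = 3
 x^1: a_1 - 3 a_0 = 1  =>  a_1 = 3*3 + 1 = 10
 x^k (k >= 2): a_k = 3 a_{k-1} - 1 a_{k-2}.
Iterating: a_2 = 27, a_3 = 71, a_4 = 186, a_5 = 487.
So the coefficient of x^5 is 487.

487


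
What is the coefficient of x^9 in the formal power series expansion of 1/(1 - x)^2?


The expansion 1/(1 - x)^r = sum_{k>=0} C(k + r - 1, r - 1) x^k follows from the multiset / negative-binomial theorem (or from repeated differentiation of the geometric series).
For r = 2 and k = 9:
C(10, 1) = 3628800 / (1 * 362880) = 10.

10


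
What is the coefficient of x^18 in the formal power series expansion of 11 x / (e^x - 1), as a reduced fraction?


The exponential generating function for Bernoulli numbers is
x / (e^x - 1) = sum_{k>=0} B_k x^k / k!.
So the coefficient of x^18 in 11 x / (e^x - 1) is 11 B_18 / 18!.
Computing: B_18 = 43867/798, 18! = 6402373705728000, giving
11 * 43867/798 / 6402373705728000 = 43867/464463110651904000.

43867/464463110651904000


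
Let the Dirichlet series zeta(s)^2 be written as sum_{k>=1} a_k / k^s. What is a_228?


The Dirichlet convolution of the constant function 1 with itself gives (1 * 1)(k) = sum_{d | k} 1 = d(k), the number of positive divisors of k.
Since zeta(s) = sum_{k>=1} 1/k^s, we have zeta(s)^2 = sum_{k>=1} d(k)/k^s, so a_k = d(k).
For k = 228: the divisors are 1, 2, 3, 4, 6, 12, 19, 38, 57, 76, 114, 228.
Count = 12.

12


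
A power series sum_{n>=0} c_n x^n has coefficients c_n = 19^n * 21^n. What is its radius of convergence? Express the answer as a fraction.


By the root test (Cauchy-Hadamard), the radius is R = 1 / limsup_n |c_n|^(1/n).
Here |c_n|^(1/n) = (19^n * 21^n)^(1/n) = 19 * 21 = 399 for all n.
So R = 1/399 = 1/399.

1/399


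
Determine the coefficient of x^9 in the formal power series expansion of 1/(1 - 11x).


The geometric series identity gives 1/(1 - c x) = sum_{k>=0} c^k x^k, so the coefficient of x^k is c^k.
Here c = 11 and k = 9.
Computing: 11^9 = 2357947691

2357947691


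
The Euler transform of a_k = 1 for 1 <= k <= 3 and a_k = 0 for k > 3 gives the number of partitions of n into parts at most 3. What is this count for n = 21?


Partitions of 21 into parts at most 3:
Using generating function (1-x)^(-1)(1-x^2)^(-1)(1-x^3)^(-1),
the coefficient of x^21 = 48

48


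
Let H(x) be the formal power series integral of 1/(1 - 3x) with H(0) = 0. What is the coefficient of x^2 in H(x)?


1/(1 - 3x) = sum_{k>=0} 3^k x^k. Integrating termwise with H(0) = 0:
H(x) = sum_{k>=0} 3^k x^(k+1) / (k+1) = sum_{m>=1} 3^(m-1) x^m / m.
For m = 2: 3^1/2 = 3/2 = 3/2.

3/2


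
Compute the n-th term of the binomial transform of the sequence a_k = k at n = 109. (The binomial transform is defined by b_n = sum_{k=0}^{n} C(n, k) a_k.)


With a_k = k, b_n = sum_{k=0}^{n} C(n, k) k. Using k * C(n, k) = n * C(n-1, k-1) gives b_n = n * sum_{k>=1} C(n-1, k-1) = n * 2^(n-1).
For n = 109: 109 * 2^108 = 109 * 324518553658426726783156020576256 = 35372522348768513219364006242811904.

35372522348768513219364006242811904


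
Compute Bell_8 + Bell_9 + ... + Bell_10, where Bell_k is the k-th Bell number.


Recall Bell_k counts set partitions of a k-set (with Bell_0 = 1 by convention).
Bell_8 through Bell_10: 4140, 21147, 115975
Sum = 4140 + 21147 + 115975 = 141262.

141262


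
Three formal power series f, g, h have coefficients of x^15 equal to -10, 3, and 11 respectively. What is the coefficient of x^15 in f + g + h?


Series addition is componentwise:
-10 + 3 + 11
= 4

4


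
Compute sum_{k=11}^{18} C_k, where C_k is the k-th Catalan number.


C_11 through C_18: 58786, 208012, 742900, 2674440, 9694845, 35357670, 129644790, 477638700
Sum = 58786 + 208012 + 742900 + 2674440 + 9694845 + 35357670 + 129644790 + 477638700
= 656020143

656020143


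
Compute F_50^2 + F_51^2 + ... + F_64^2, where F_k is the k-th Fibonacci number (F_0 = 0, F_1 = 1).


There is a standard identity sum_{k=0}^{N} F_k^2 = F_N * F_{N+1} (proved inductively from the telescoping relation F_k^2 = F_k F_{k+1} - F_{k-1} F_k). Then
sum_{k=50}^{64} F_k^2 = F_64 F_65 - F_49 F_50.
Computing: F_64 = 10610209857723, F_65 = 17167680177565, F_49 = 7778742049, F_50 = 12586269025.
Sum = 10610209857723 * 17167680177565 - 7778742049 * 12586269025 = 182152591548895801232852270.

182152591548895801232852270


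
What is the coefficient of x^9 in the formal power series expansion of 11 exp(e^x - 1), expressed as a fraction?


exp(e^x - 1) is the exponential generating function for the Bell numbers Bell_k: exp(e^x - 1) = sum_{k>=0} Bell_k x^k / k!.
So the coefficient of x^9 in 11 exp(e^x - 1) is 11 Bell_9 / 9!.
Computing: Bell_9 = 21147 and 9! = 362880, giving
11 * 21147/362880 = 11077/17280.

11077/17280


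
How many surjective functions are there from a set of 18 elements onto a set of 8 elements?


By inclusion-exclusion on which target elements are missed, the number of surjections from an n-set onto a k-set is
surj(n, k) = sum_{j=0}^{k} (-1)^j C(k, j) (k - j)^n.
Equivalently surj(n, k) = k! * S(n, k), where S(n, k) is the Stirling number of the second kind.
For n = 18, k = 8:
S(18, 8) = 189036065010, so
surj = 8! * 189036065010 = 40320 * 189036065010 = 7621934141203200.

7621934141203200


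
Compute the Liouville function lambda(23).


The Liouville function is lambda(k) = (-1)^Omega(k), where Omega(k) counts the prime factors of k with multiplicity.
Factoring: 23 = 23, so Omega(23) = 1.
lambda(23) = (-1)^1 = -1.

-1


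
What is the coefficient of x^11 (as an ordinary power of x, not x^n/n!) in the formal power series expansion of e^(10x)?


The exponential series is e^y = sum_{k>=0} y^k / k!. Substituting y = 10x gives
e^(10x) = sum_{k>=0} 10^k x^k / k!.
So the coefficient of x^n is a^n/n! with a = 10, n = 11:
10^11 / 11! = 100000000000/39916800 = 15625000/6237

15625000/6237


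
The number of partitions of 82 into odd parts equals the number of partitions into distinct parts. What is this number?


Computing partitions of 82 into odd parts (1, 3, 5, ...):
Using the generating function prod_{k>=0} 1/(1-x^(2k+1)),
the count is 92864

92864


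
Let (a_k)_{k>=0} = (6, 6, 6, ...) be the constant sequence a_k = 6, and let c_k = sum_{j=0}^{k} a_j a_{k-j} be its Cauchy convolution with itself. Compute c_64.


Since a_j = 6 for all j >= 0, the convolution sum becomes
c_k = sum_{j=0}^{k} 6 * 6 = 36 * (k + 1).
Equivalently, the generating function of (a_k) is 6/(1 - x) and its square is 36/(1 - x)^2 = sum_{k>=0} 36(k + 1) x^k.
For k = 64: 36 * 65 = 2340.

2340


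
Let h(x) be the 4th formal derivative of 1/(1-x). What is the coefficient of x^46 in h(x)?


Differentiating 4 times: d^4/dx^4 [1/(1-x)] = 4!/(1-x)^5.
The expansion 1/(1-x)^5 = sum_{k>=0} C(k+4, 4) x^k, so the coefficient of x^n in 4!/(1-x)^5 is 4! * C(n+4, 4).
For n = 46: 24 * C(50, 4) = 24 * 230300 = 5527200

5527200


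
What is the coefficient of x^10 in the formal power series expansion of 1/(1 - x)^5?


The expansion 1/(1 - x)^r = sum_{k>=0} C(k + r - 1, r - 1) x^k follows from the multiset / negative-binomial theorem (or from repeated differentiation of the geometric series).
For r = 5 and k = 10:
C(14, 4) = 87178291200 / (24 * 3628800) = 1001.

1001


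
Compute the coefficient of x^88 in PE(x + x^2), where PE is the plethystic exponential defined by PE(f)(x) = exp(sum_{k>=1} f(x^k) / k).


With f(x) = x + x^2, the exponent is sum_{k>=1} (x^k + x^(2k)) / k = -ln(1 - x) - ln(1 - x^2). Exponentiating:
PE(x + x^2) = 1 / ((1 - x)(1 - x^2)).
This is the generating function for partitions of n into parts of size 1 or 2. The number of 2's can be any j in 0..44, and the rest are 1's, so
[x^88] = floor(88/2) + 1 = 45.

45


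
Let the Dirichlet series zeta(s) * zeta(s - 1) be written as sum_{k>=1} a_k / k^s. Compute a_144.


Convolution gives a_k = sum_{d | k} d * 1 = sum_{d | k} d = sigma(k), the sum of positive divisors of k.
For k = 144, the divisors are 1, 2, 3, 4, 6, 8, 9, 12, 16, 18, 24, 36, 48, 72, 144, so
sigma(144) = 1 + 2 + 3 + 4 + 6 + 8 + 9 + 12 + 16 + 18 + 24 + 36 + 48 + 72 + 144 = 403.

403


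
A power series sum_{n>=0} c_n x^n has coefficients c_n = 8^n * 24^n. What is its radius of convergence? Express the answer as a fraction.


By the root test (Cauchy-Hadamard), the radius is R = 1 / limsup_n |c_n|^(1/n).
Here |c_n|^(1/n) = (8^n * 24^n)^(1/n) = 8 * 24 = 192 for all n.
So R = 1/192 = 1/192.

1/192


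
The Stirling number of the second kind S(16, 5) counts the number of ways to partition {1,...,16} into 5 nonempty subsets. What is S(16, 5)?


Using the explicit formula S(n,k) = (1/k!) sum_{j=0}^{k} (-1)^(k-j) C(k,j) j^n:
S(16, 5) = 1096190550
Equivalently, S(n,k) is n! times the coefficient of x^n in the EGF (e^x - 1)^k / k!.

1096190550


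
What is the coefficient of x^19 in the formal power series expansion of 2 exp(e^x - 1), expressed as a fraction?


exp(e^x - 1) is the exponential generating function for the Bell numbers Bell_k: exp(e^x - 1) = sum_{k>=0} Bell_k x^k / k!.
So the coefficient of x^19 in 2 exp(e^x - 1) is 2 Bell_19 / 19!.
Computing: Bell_19 = 5832742205057 and 19! = 121645100408832000, giving
2 * 5832742205057/121645100408832000 = 5832742205057/60822550204416000.

5832742205057/60822550204416000


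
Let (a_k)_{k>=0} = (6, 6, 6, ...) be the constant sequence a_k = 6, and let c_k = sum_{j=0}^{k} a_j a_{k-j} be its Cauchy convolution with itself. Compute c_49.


Since a_j = 6 for all j >= 0, the convolution sum becomes
c_k = sum_{j=0}^{k} 6 * 6 = 36 * (k + 1).
Equivalently, the generating function of (a_k) is 6/(1 - x) and its square is 36/(1 - x)^2 = sum_{k>=0} 36(k + 1) x^k.
For k = 49: 36 * 50 = 1800.

1800


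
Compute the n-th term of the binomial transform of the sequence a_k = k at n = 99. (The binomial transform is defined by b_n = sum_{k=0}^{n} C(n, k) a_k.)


With a_k = k, b_n = sum_{k=0}^{n} C(n, k) k. Using k * C(n, k) = n * C(n-1, k-1) gives b_n = n * sum_{k>=1} C(n-1, k-1) = n * 2^(n-1).
For n = 99: 99 * 2^98 = 99 * 316912650057057350374175801344 = 31374352355648677687043404333056.

31374352355648677687043404333056


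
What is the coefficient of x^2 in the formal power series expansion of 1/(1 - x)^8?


The negative binomial / multiset identity is
1/(1 - x)^r = sum_{k>=0} C(k + r - 1, r - 1) x^k.
Here r = 8 and k = 2, so the coefficient is
C(2 + 7, 7) = C(9, 7)
= 36

36


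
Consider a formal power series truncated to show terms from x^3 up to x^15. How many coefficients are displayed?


From x^3 to x^15 inclusive, the count is 15 - 3 + 1 = 13.

13


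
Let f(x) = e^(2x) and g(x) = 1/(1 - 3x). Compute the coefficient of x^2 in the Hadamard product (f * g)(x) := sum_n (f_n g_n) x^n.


Expanding: f_k = 2^k/k! (from e^(2x)) and g_k = 3^k (from 1/(1 - 3x)). So the Hadamard coefficient (f * g)_k = 2^k 3^k / k! = (6)^k / k!.
For k = 2: 6^2/2! = 36/2 = 18.

18


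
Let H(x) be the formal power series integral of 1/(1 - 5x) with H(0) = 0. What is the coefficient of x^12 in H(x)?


1/(1 - 5x) = sum_{k>=0} 5^k x^k. Integrating termwise with H(0) = 0:
H(x) = sum_{k>=0} 5^k x^(k+1) / (k+1) = sum_{m>=1} 5^(m-1) x^m / m.
For m = 12: 5^11/12 = 48828125/12 = 48828125/12.

48828125/12


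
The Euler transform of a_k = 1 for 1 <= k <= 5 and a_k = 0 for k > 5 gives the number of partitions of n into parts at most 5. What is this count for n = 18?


Partitions of 18 into parts at most 5:
Using generating function (1-x)^(-1)(1-x^2)^(-1)...(1-x^5)^(-1),
the coefficient of x^18 = 141

141


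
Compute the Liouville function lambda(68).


The Liouville function is lambda(k) = (-1)^Omega(k), where Omega(k) counts the prime factors of k with multiplicity.
Factoring: 68 = 2 * 2 * 17, so Omega(68) = 3.
lambda(68) = (-1)^3 = -1.

-1


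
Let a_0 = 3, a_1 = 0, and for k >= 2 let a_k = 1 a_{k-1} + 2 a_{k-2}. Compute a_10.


Iterating the recurrence forward:
a_0 = 3
a_1 = 0
a_2 = 1*0 + 2*3 = 6
a_3 = 1*6 + 2*0 = 6
a_4 = 1*6 + 2*6 = 18
a_5 = 1*18 + 2*6 = 30
a_6 = 1*30 + 2*18 = 66
a_7 = 1*66 + 2*30 = 126
a_8 = 1*126 + 2*66 = 258
a_9 = 1*258 + 2*126 = 510
a_10 = 1*510 + 2*258 = 1026
So a_10 = 1026.

1026


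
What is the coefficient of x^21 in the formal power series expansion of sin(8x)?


The Maclaurin series is sin(t) = sum_{k>=0} (-1)^k t^(2k+1) / (2k+1)!, so substituting t = 8x, only odd powers of x are nonzero, with coefficient of x^(2k+1) equal to (-1)^k 8^(2k+1) / (2k+1)!.
Write 21 = 2*10 + 1, giving the coefficient (-1)^10 * 8^21 / 21! = 9223372036854775808/51090942171709440000 = 35184372088832/194896477400625.

35184372088832/194896477400625


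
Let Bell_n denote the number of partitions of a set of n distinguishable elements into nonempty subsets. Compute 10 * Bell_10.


Bell_10 can be computed from the Bell triangle or from Dobinski's identity Bell_n = (1/e) * sum_{k>=0} k^n / k!.
Computing Bell_10 = 115975.
Then 10 * 115975 = 1159750.

1159750


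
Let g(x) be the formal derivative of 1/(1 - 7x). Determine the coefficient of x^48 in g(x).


Differentiate termwise: d/dx sum_{k>=0} 7^k x^k = sum_{k>=1} k 7^k x^(k-1) = sum_{j>=0} (j+1) 7^(j+1) x^j.
Equivalently, d/dx [1/(1 - 7x)] = 7/(1 - 7x)^2.
For j = 48: 49 * 7^49 = 49 * 256923577521058878088611477224235621321607 = 12589255298531885026341962383987545444758743.

12589255298531885026341962383987545444758743


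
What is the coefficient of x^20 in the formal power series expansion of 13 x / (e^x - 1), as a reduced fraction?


The exponential generating function for Bernoulli numbers is
x / (e^x - 1) = sum_{k>=0} B_k x^k / k!.
So the coefficient of x^20 in 13 x / (e^x - 1) is 13 B_20 / 20!.
Computing: B_20 = -174611/330, 20! = 2432902008176640000, giving
13 * -174611/330 / 2432902008176640000 = -174611/61758281746022400000.

-174611/61758281746022400000


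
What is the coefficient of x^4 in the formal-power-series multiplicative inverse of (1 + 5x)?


The inverse is 1/(1 + 5x). Apply the geometric identity 1/(1 - y) = sum_{k>=0} y^k with y = -5x:
1/(1 + 5x) = sum_{k>=0} (-5)^k x^k.
So the coefficient of x^4 is (-5)^4 = 625.

625


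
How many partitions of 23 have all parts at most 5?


Using the generating function (1-x)^(-1)(1-x^2)^(-1)...(1-x^5)^(-1),
the coefficient of x^23 counts these restricted partitions.
Result = 291

291


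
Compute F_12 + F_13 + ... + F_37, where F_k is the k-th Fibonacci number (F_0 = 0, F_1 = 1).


Use the identity sum_{k=0}^{N} F_k = F_{N+2} - 1 (which follows from F_{k+2} - F_{k+1} = F_k). Then
sum_{k=12}^{37} F_k = (F_{39} - 1) - (F_{13} - 1) = F_{39} - F_{13}.
Computing: F_{39} = 63245986, F_{13} = 233, so
Sum = 63245986 - 233 = 63245753.

63245753


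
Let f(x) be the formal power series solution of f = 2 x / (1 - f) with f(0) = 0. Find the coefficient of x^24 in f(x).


Apply Lagrange inversion: f = 2 x * phi(f) with phi(t) = 1/(1 - t), so
[x^n] f = 2^n * (1/n) [t^(n-1)] phi(t)^n = 2^n * (1/n) [t^(n-1)] (1 - t)^(-n) = 2^n * (1/n) C(2n - 2, n - 1) = 2^n * C_{n-1}.
For n = 24: C_23 = C(46, 23) / 24 = 8233430727600/24 = 343059613650.
With the 2^24 = 16777216 factor, the coefficient is 16777216 * 343059613650 = 5755585239082598400.

5755585239082598400


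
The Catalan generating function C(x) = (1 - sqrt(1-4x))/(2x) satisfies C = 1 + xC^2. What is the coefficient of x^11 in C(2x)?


Substituting x -> 2x scales the n-th coefficient by 2^n, so [x^11] C(2x) = 2^11 * C_11.
C_11 = C(2*11, 11)/(12) = 705432/12 = 58786.
So 2^11 * 58786 = 2048 * 58786 = 120393728.

120393728


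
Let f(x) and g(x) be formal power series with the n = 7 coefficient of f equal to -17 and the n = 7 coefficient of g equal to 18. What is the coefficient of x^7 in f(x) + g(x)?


Addition of formal power series is termwise.
The coefficient of x^7 in f + g = -17 + 18
= 1

1


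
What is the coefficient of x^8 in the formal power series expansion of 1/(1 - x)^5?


The expansion 1/(1 - x)^r = sum_{k>=0} C(k + r - 1, r - 1) x^k follows from the multiset / negative-binomial theorem (or from repeated differentiation of the geometric series).
For r = 5 and k = 8:
C(12, 4) = 479001600 / (24 * 40320) = 495.

495


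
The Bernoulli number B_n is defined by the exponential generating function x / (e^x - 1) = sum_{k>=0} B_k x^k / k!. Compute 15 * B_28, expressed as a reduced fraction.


Bernoulli numbers can also be computed recursively via B_0 = 1 and sum_{j=0}^{m} C(m+1, j) B_j = 0 for m >= 1. Odd-index Bernoulli numbers vanish for k >= 3.
Computing B_28 = -23749461029/870, so 15 * B_28 = 15 * -23749461029/870 = -23749461029/58.

-23749461029/58


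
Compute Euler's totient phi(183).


phi(n) counts integers in [1, n] coprime to n. Using the multiplicative formula phi(n) = n * prod_{p | n} (1 - 1/p):
183 = 3 * 61, so
phi(183) = 183 * (1 - 1/3) * (1 - 1/61) = 120.

120


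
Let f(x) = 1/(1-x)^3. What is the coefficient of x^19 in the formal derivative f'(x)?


Differentiate: d/dx [ 1/(1-x)^r ] = r / (1-x)^(r+1).
Here r = 3, so f'(x) = 3 / (1-x)^4.
The expansion of 1/(1-x)^(r+1) has coefficient of x^n equal to C(n+r, r).
So the coefficient of x^19 in f'(x) is
3 * C(22, 3) = 3 * 1540 = 4620

4620


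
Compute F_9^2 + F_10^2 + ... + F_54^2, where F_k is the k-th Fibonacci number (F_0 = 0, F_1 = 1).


There is a standard identity sum_{k=0}^{N} F_k^2 = F_N * F_{N+1} (proved inductively from the telescoping relation F_k^2 = F_k F_{k+1} - F_{k-1} F_k). Then
sum_{k=9}^{54} F_k^2 = F_54 F_55 - F_8 F_9.
Computing: F_54 = 86267571272, F_55 = 139583862445, F_8 = 21, F_9 = 34.
Sum = 86267571272 * 139583862445 - 21 * 34 = 12041560801895081679326.

12041560801895081679326


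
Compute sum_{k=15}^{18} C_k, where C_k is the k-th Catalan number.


C_15 through C_18: 9694845, 35357670, 129644790, 477638700
Sum = 9694845 + 35357670 + 129644790 + 477638700
= 652336005

652336005


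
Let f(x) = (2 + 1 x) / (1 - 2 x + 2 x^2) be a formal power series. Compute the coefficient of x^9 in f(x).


Write f(x) = sum_{k>=0} a_k x^k. Multiplying both sides by 1 - 2 x + 2 x^2 gives
(1 - 2 x + 2 x^2) sum_{k>=0} a_k x^k = 2 + 1 x.
Matching coefficients:
 x^0: a_0 = 2
 x^1: a_1 - 2 a_0 = 1  =>  a_1 = 2*2 + 1 = 5
 x^k (k >= 2): a_k = 2 a_{k-1} - 2 a_{k-2}.
Iterating: a_2 = 6, a_3 = 2, a_4 = -8, a_5 = -20, a_6 = -24, a_7 = -8, a_8 = 32, a_9 = 80.
So the coefficient of x^9 is 80.

80


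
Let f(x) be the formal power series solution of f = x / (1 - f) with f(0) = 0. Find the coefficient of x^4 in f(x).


Apply Lagrange inversion: f = x * phi(f) with phi(t) = 1/(1 - t), so
[x^n] f = (1/n) [t^(n-1)] phi(t)^n = (1/n) [t^(n-1)] (1 - t)^(-n) = (1/n) C(2n - 2, n - 1) = C_{n-1}.
For n = 4: C_3 = C(6, 3) / 4 = 20/4 = 5 = 5.

5


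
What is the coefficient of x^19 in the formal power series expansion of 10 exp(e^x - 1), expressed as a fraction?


exp(e^x - 1) is the exponential generating function for the Bell numbers Bell_k: exp(e^x - 1) = sum_{k>=0} Bell_k x^k / k!.
So the coefficient of x^19 in 10 exp(e^x - 1) is 10 Bell_19 / 19!.
Computing: Bell_19 = 5832742205057 and 19! = 121645100408832000, giving
10 * 5832742205057/121645100408832000 = 5832742205057/12164510040883200.

5832742205057/12164510040883200


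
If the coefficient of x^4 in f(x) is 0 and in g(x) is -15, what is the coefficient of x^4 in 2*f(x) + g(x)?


Scalar multiplication scales coefficients: 2 * 0 = 0.
Then add the g coefficient: 0 + -15
= -15

-15


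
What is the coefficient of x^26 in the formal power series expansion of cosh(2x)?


The Maclaurin series is cosh(t) = sum_{m>=0} t^(2m) / (2m)!, so substituting t = 2x, only even powers of x are nonzero, with coefficient of x^(2m) equal to 2^(2m) / (2m)!.
For x^26 the coefficient is 2^26/26! = 67108864/403291461126605635584000000 = 8/48076088562799171875.

8/48076088562799171875


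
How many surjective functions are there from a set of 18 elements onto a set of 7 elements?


By inclusion-exclusion on which target elements are missed, the number of surjections from an n-set onto a k-set is
surj(n, k) = sum_{j=0}^{k} (-1)^j C(k, j) (k - j)^n.
Equivalently surj(n, k) = k! * S(n, k), where S(n, k) is the Stirling number of the second kind.
For n = 18, k = 7:
S(18, 7) = 197462483400, so
surj = 7! * 197462483400 = 5040 * 197462483400 = 995210916336000.

995210916336000


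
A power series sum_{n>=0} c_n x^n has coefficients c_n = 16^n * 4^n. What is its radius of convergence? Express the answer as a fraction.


By the root test (Cauchy-Hadamard), the radius is R = 1 / limsup_n |c_n|^(1/n).
Here |c_n|^(1/n) = (16^n * 4^n)^(1/n) = 16 * 4 = 64 for all n.
So R = 1/64 = 1/64.

1/64


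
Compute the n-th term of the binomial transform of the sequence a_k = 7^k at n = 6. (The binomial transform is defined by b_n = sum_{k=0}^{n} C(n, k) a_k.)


With a_k = 7^k, b_n = sum_{k=0}^{n} C(n, k) 7^k = (1 + 7)^n by the binomial theorem.
For n = 6: (1 + 7)^6 = 8^6 = 262144.

262144


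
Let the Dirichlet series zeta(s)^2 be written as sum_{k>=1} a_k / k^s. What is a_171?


The Dirichlet convolution of the constant function 1 with itself gives (1 * 1)(k) = sum_{d | k} 1 = d(k), the number of positive divisors of k.
Since zeta(s) = sum_{k>=1} 1/k^s, we have zeta(s)^2 = sum_{k>=1} d(k)/k^s, so a_k = d(k).
For k = 171: the divisors are 1, 3, 9, 19, 57, 171.
Count = 6.

6


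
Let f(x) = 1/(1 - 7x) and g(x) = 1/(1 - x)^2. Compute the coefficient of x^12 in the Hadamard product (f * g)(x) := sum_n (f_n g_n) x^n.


f has coefficients f_k = 7^k. For g = 1/(1 - x)^2 the coefficient is g_k = C(k + 1, 1) = k + 1. The Hadamard coefficient is (f * g)_k = 7^k * (k + 1).
For k = 12: 7^12 * 13 = 13841287201 * 13 = 179936733613.

179936733613


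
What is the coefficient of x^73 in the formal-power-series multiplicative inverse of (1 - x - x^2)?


Let the inverse be f(x) = sum_{k>=0} a_k x^k. From f(x) * (1 - x - x^2) = 1 and matching coefficients:
 x^0: a_0 = 1.
 x^1: a_1 - a_0 = 0, so a_1 = 1.
 x^k (k >= 2): a_k - a_{k-1} - a_{k-2} = 0, i.e. a_k = a_{k-1} + a_{k-2}.
This is the Fibonacci-type recurrence shifted so that a_0 = a_1 = 1.
Iterating: a_0=1, a_1=1, a_2=2, a_3=3, a_4=5, a_5=8, a_6=13, a_7=21, a_8=34, a_9=55, ...
a_73 = 1304969544928657.

1304969544928657


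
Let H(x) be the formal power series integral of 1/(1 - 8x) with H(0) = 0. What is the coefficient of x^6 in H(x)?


1/(1 - 8x) = sum_{k>=0} 8^k x^k. Integrating termwise with H(0) = 0:
H(x) = sum_{k>=0} 8^k x^(k+1) / (k+1) = sum_{m>=1} 8^(m-1) x^m / m.
For m = 6: 8^5/6 = 32768/6 = 16384/3.

16384/3


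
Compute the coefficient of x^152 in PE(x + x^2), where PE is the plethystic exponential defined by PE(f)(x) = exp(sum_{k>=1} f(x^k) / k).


With f(x) = x + x^2, the exponent is sum_{k>=1} (x^k + x^(2k)) / k = -ln(1 - x) - ln(1 - x^2). Exponentiating:
PE(x + x^2) = 1 / ((1 - x)(1 - x^2)).
This is the generating function for partitions of n into parts of size 1 or 2. The number of 2's can be any j in 0..76, and the rest are 1's, so
[x^152] = floor(152/2) + 1 = 77.

77


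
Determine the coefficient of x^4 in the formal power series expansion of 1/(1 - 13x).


The geometric series identity gives 1/(1 - c x) = sum_{k>=0} c^k x^k, so the coefficient of x^k is c^k.
Here c = 13 and k = 4.
Computing: 13^4 = 28561

28561


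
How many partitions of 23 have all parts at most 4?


Using the generating function (1-x)^(-1)(1-x^2)^(-1)...(1-x^4)^(-1),
the coefficient of x^23 counts these restricted partitions.
Result = 150

150


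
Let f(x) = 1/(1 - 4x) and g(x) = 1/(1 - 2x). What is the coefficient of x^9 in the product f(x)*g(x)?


The coefficient of x^n in f*g is the Cauchy product: sum_{k=0}^{n} a^k * b^(n-k).
With a=4, b=2, n=9:
sum_{k=0}^{9} 4^k * 2^(9-k)
= 523776

523776


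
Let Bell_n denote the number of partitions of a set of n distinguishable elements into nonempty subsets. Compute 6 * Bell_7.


Bell_7 can be computed from the Bell triangle or from Dobinski's identity Bell_n = (1/e) * sum_{k>=0} k^n / k!.
Computing Bell_7 = 877.
Then 6 * 877 = 5262.

5262


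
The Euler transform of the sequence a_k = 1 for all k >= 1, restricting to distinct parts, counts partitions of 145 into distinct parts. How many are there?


Partitions of 145 into distinct parts can be computed via generating function.
Product (1+x)(1+x^2)(1+x^3)...
The coefficient of x^145 = 13699699

13699699
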